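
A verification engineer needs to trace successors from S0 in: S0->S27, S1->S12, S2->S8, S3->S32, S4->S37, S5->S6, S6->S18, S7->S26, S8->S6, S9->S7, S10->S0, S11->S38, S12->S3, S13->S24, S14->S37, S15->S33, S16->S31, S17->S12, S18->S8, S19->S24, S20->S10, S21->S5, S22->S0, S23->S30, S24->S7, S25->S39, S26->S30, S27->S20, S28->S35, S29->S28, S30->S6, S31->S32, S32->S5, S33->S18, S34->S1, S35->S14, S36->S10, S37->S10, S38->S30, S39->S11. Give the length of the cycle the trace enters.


Trace from S0 until a state repeats:
  S0 -> S27 -> S20 -> S10 -> S0
S0 first seen at step 0, revisited at step 4.
Cycle length = 4 - 0 = 4

4


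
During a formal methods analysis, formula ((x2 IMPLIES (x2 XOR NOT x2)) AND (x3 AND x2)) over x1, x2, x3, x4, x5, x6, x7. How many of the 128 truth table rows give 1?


Formula: ((x2 IMPLIES (x2 XOR NOT x2)) AND (x3 AND x2)) over 7 vars (128 rows)
Evaluate each row (x1, x2, x3, x4, x5, x6, x7 as bits, MSB first):
  row 0 [0000000]: ((0 IMPLIES (0 XOR NOT 0)) AND (0 AND 0)) -> 0
  row 1 [0000001]: ((0 IMPLIES (0 XOR NOT 0)) AND (0 AND 0)) -> 0
  row 2 [0000010]: ((0 IMPLIES (0 XOR NOT 0)) AND (0 AND 0)) -> 0
  row 3 [0000011]: ((0 IMPLIES (0 XOR NOT 0)) AND (0 AND 0)) -> 0
  row 4 [0000100]: ((0 IMPLIES (0 XOR NOT 0)) AND (0 AND 0)) -> 0
  (every remaining row is evaluated the same way; all 128 results are listed next)
Full result column, 8 rows per line (x1,x2,x3,x4 fixed per line; x5,x6,x7 runs 000..111 left to right):
  rows 0-7 [x1,x2,x3,x4=0000]: 00000000  (ones: 0)
  rows 8-15 [x1,x2,x3,x4=0001]: 00000000  (ones: 0)
  rows 16-23 [x1,x2,x3,x4=0010]: 00000000  (ones: 0)
  rows 24-31 [x1,x2,x3,x4=0011]: 00000000  (ones: 0)
  rows 32-39 [x1,x2,x3,x4=0100]: 00000000  (ones: 0)
  rows 40-47 [x1,x2,x3,x4=0101]: 00000000  (ones: 0)
  rows 48-55 [x1,x2,x3,x4=0110]: 11111111  (ones: 8)
  rows 56-63 [x1,x2,x3,x4=0111]: 11111111  (ones: 8)
  rows 64-71 [x1,x2,x3,x4=1000]: 00000000  (ones: 0)
  rows 72-79 [x1,x2,x3,x4=1001]: 00000000  (ones: 0)
  rows 80-87 [x1,x2,x3,x4=1010]: 00000000  (ones: 0)
  rows 88-95 [x1,x2,x3,x4=1011]: 00000000  (ones: 0)
  rows 96-103 [x1,x2,x3,x4=1100]: 00000000  (ones: 0)
  rows 104-111 [x1,x2,x3,x4=1101]: 00000000  (ones: 0)
  rows 112-119 [x1,x2,x3,x4=1110]: 11111111  (ones: 8)
  rows 120-127 [x1,x2,x3,x4=1111]: 11111111  (ones: 8)
Count of 1-rows = 0+0+0+0+0+0+8+8+0+0+0+0+0+0+8+8 = 32

32


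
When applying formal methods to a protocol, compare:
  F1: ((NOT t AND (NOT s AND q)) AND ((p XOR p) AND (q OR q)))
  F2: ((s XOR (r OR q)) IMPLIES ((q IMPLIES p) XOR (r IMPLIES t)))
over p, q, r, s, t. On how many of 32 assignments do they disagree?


F1 = ((NOT t AND (NOT s AND q)) AND ((p XOR p) AND (q OR q)))
F2 = ((s XOR (r OR q)) IMPLIES ((q IMPLIES p) XOR (r IMPLIES t)))
Evaluate both on each of 32 rows (bits = p,q,r,s,t):
  row 0 [00000]: F1=0 F2=1 (differ) -> 1
  row 1 [00001]: F1=0 F2=1 (differ) -> 1
  row 2 [00010]: F1=0 F2=0 -> 0
  row 3 [00011]: F1=0 F2=0 -> 0
  row 4 [00100]: F1=0 F2=1 (differ) -> 1
  row 5 [00101]: F1=0 F2=0 -> 0
  row 6 [00110]: F1=0 F2=1 (differ) -> 1
  row 7 [00111]: F1=0 F2=1 (differ) -> 1
  row 8 [01000]: F1=0 F2=1 (differ) -> 1
  row 9 [01001]: F1=0 F2=1 (differ) -> 1
  row 10 [01010]: F1=0 F2=1 (differ) -> 1
  row 11 [01011]: F1=0 F2=1 (differ) -> 1
  row 12 [01100]: F1=0 F2=0 -> 0
  row 13 [01101]: F1=0 F2=1 (differ) -> 1
  row 14 [01110]: F1=0 F2=1 (differ) -> 1
  row 15 [01111]: F1=0 F2=1 (differ) -> 1
  row 16 [10000]: F1=0 F2=1 (differ) -> 1
  row 17 [10001]: F1=0 F2=1 (differ) -> 1
  row 18 [10010]: F1=0 F2=0 -> 0
  row 19 [10011]: F1=0 F2=0 -> 0
  row 20 [10100]: F1=0 F2=1 (differ) -> 1
  row 21 [10101]: F1=0 F2=0 -> 0
  row 22 [10110]: F1=0 F2=1 (differ) -> 1
  row 23 [10111]: F1=0 F2=1 (differ) -> 1
  row 24 [11000]: F1=0 F2=0 -> 0
  row 25 [11001]: F1=0 F2=0 -> 0
  row 26 [11010]: F1=0 F2=1 (differ) -> 1
  row 27 [11011]: F1=0 F2=1 (differ) -> 1
  row 28 [11100]: F1=0 F2=1 (differ) -> 1
  row 29 [11101]: F1=0 F2=0 -> 0
  row 30 [11110]: F1=0 F2=1 (differ) -> 1
  row 31 [11111]: F1=0 F2=1 (differ) -> 1
Full result column, 8 rows per line (p,q fixed per line; r,s,t runs 000..111 left to right):
  rows 0-7 [p,q=00]: 11001011  (ones: 5)
  rows 8-15 [p,q=01]: 11110111  (ones: 7)
  rows 16-23 [p,q=10]: 11001011  (ones: 5)
  rows 24-31 [p,q=11]: 00111011  (ones: 5)
Disagreements = 5+7+5+5 = 22

22


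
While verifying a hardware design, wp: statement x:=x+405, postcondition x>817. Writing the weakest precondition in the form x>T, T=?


Formula: wp(x:=E, P) = P[E/x] (substitute E for x in postcondition)
Step 1: Postcondition: x>817
Step 2: Substitute x+405 for x: x+405>817
Step 3: Solve for x: x > 817-405 = 412

412


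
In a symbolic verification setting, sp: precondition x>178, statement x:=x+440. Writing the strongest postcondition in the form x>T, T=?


Formula: sp(P, x:=E) = exists old_x. (x = E[old_x/x]) AND P[old_x/x] (old_x is the value of x before the assignment; eliminate old_x by solving x = E[old_x/x] for old_x)
Step 1: Precondition P: x>178, i.e. old_x > 178
Step 2: Assignment gives x = old_x + 440, so old_x = x - 440
Step 3: Substitute into P: x - 440 > 178
Step 4: Simplify: x > 178+440 = 618

618


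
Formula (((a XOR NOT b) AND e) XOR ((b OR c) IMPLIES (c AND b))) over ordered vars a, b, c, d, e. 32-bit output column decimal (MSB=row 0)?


Formula: (((a XOR NOT b) AND e) XOR ((b OR c) IMPLIES (c AND b))) over a, b, c, d, e (32 rows)
Evaluate each row (bits = a,b,c,d,e, MSB first):
  row 0 [00000]: (((0 XOR NOT 0) AND 0) XOR ((0 OR 0) IMPLIES (0 AND 0))) -> 1
  row 1 [00001]: (((0 XOR NOT 0) AND 1) XOR ((0 OR 0) IMPLIES (0 AND 0))) -> 0
  row 2 [00010]: (((0 XOR NOT 0) AND 0) XOR ((0 OR 0) IMPLIES (0 AND 0))) -> 1
  row 3 [00011]: (((0 XOR NOT 0) AND 1) XOR ((0 OR 0) IMPLIES (0 AND 0))) -> 0
  row 4 [00100]: (((0 XOR NOT 0) AND 0) XOR ((0 OR 1) IMPLIES (1 AND 0))) -> 0
  row 5 [00101]: (((0 XOR NOT 0) AND 1) XOR ((0 OR 1) IMPLIES (1 AND 0))) -> 1
  row 6 [00110]: (((0 XOR NOT 0) AND 0) XOR ((0 OR 1) IMPLIES (1 AND 0))) -> 0
  row 7 [00111]: (((0 XOR NOT 0) AND 1) XOR ((0 OR 1) IMPLIES (1 AND 0))) -> 1
  row 8 [01000]: (((0 XOR NOT 1) AND 0) XOR ((1 OR 0) IMPLIES (0 AND 1))) -> 0
  row 9 [01001]: (((0 XOR NOT 1) AND 1) XOR ((1 OR 0) IMPLIES (0 AND 1))) -> 0
  row 10 [01010]: (((0 XOR NOT 1) AND 0) XOR ((1 OR 0) IMPLIES (0 AND 1))) -> 0
  row 11 [01011]: (((0 XOR NOT 1) AND 1) XOR ((1 OR 0) IMPLIES (0 AND 1))) -> 0
  row 12 [01100]: (((0 XOR NOT 1) AND 0) XOR ((1 OR 1) IMPLIES (1 AND 1))) -> 1
  row 13 [01101]: (((0 XOR NOT 1) AND 1) XOR ((1 OR 1) IMPLIES (1 AND 1))) -> 1
  row 14 [01110]: (((0 XOR NOT 1) AND 0) XOR ((1 OR 1) IMPLIES (1 AND 1))) -> 1
  row 15 [01111]: (((0 XOR NOT 1) AND 1) XOR ((1 OR 1) IMPLIES (1 AND 1))) -> 1
  row 16 [10000]: (((1 XOR NOT 0) AND 0) XOR ((0 OR 0) IMPLIES (0 AND 0))) -> 1
  row 17 [10001]: (((1 XOR NOT 0) AND 1) XOR ((0 OR 0) IMPLIES (0 AND 0))) -> 1
  row 18 [10010]: (((1 XOR NOT 0) AND 0) XOR ((0 OR 0) IMPLIES (0 AND 0))) -> 1
  row 19 [10011]: (((1 XOR NOT 0) AND 1) XOR ((0 OR 0) IMPLIES (0 AND 0))) -> 1
  row 20 [10100]: (((1 XOR NOT 0) AND 0) XOR ((0 OR 1) IMPLIES (1 AND 0))) -> 0
  row 21 [10101]: (((1 XOR NOT 0) AND 1) XOR ((0 OR 1) IMPLIES (1 AND 0))) -> 0
  row 22 [10110]: (((1 XOR NOT 0) AND 0) XOR ((0 OR 1) IMPLIES (1 AND 0))) -> 0
  row 23 [10111]: (((1 XOR NOT 0) AND 1) XOR ((0 OR 1) IMPLIES (1 AND 0))) -> 0
  row 24 [11000]: (((1 XOR NOT 1) AND 0) XOR ((1 OR 0) IMPLIES (0 AND 1))) -> 0
  row 25 [11001]: (((1 XOR NOT 1) AND 1) XOR ((1 OR 0) IMPLIES (0 AND 1))) -> 1
  row 26 [11010]: (((1 XOR NOT 1) AND 0) XOR ((1 OR 0) IMPLIES (0 AND 1))) -> 0
  row 27 [11011]: (((1 XOR NOT 1) AND 1) XOR ((1 OR 0) IMPLIES (0 AND 1))) -> 1
  row 28 [11100]: (((1 XOR NOT 1) AND 0) XOR ((1 OR 1) IMPLIES (1 AND 1))) -> 1
  row 29 [11101]: (((1 XOR NOT 1) AND 1) XOR ((1 OR 1) IMPLIES (1 AND 1))) -> 0
  row 30 [11110]: (((1 XOR NOT 1) AND 0) XOR ((1 OR 1) IMPLIES (1 AND 1))) -> 1
  row 31 [11111]: (((1 XOR NOT 1) AND 1) XOR ((1 OR 1) IMPLIES (1 AND 1))) -> 0
Full result column, 4 rows per line (a,b,c fixed per line; d,e runs 00..11 left to right):
  rows 0-3 [a,b,c=000]: 1010  = hex A
  rows 4-7 [a,b,c=001]: 0101  = hex 5
  rows 8-11 [a,b,c=010]: 0000  = hex 0
  rows 12-15 [a,b,c=011]: 1111  = hex F
  rows 16-19 [a,b,c=100]: 1111  = hex F
  rows 20-23 [a,b,c=101]: 0000  = hex 0
  rows 24-27 [a,b,c=110]: 0101  = hex 5
  rows 28-31 [a,b,c=111]: 1010  = hex A
Output column (row 0 .. row 31) = 10100101000011111111000001011010
Output column grouped in 4s = 1010 0101 0000 1111 1111 0000 0101 1010 = 0xA50FF05A
Convert to decimal digit by digit (value = value*16 + digit):
  A -> 10
  10*16 + 5 = 165
  165*16 + 0 = 2640
  2640*16 + 15 (F) = 42255
  42255*16 + 15 (F) = 676095
  676095*16 + 0 = 10817520
  10817520*16 + 5 = 173080325
  173080325*16 + 10 (A) = 2769285210
Decimal = 2769285210

2769285210


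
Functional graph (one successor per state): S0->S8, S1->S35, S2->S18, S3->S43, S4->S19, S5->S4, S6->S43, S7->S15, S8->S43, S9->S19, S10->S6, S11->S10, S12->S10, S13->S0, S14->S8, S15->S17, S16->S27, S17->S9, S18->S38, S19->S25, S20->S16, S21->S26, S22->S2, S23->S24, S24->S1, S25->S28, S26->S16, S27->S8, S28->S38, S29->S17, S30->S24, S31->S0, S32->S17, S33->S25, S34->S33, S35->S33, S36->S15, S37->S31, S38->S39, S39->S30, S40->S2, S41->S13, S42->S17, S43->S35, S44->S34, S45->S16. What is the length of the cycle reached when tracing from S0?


Trace from S0 until a state repeats:
  S0 -> S8 -> S43 -> S35 -> S33 -> S25 -> S28 -> S38 -> S39 -> S30 -> S24 -> S1 -> S35
S35 first seen at step 3, revisited at step 12.
Cycle length = 12 - 3 = 9

9


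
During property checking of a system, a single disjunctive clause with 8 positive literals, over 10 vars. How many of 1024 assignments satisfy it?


Step 1: Total=2^10=1024
Step 2: Unsat when all 8 false: 2^2=4
Step 3: Sat=1024-4=1020

1020


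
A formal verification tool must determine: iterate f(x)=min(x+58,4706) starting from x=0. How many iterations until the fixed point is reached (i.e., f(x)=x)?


Step 1: x=0, cap=4706, increment=58
Step 2: x grows by 58 each step until capped at 4706; fixed point is x=4706
Step 3: iterations = ceil(4706/58) = 82

82


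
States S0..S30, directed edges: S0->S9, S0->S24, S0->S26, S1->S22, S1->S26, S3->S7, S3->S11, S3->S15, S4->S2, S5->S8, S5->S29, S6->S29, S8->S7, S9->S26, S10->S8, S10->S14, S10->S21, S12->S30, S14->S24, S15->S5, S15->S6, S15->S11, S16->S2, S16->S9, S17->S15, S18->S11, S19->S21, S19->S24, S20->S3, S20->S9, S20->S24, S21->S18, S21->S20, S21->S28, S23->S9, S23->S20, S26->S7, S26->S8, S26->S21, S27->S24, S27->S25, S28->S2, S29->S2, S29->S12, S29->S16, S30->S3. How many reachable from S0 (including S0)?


BFS from S0:
  layer 0: {S0}
  layer 1: {S9, S24, S26}
  layer 2: {S7, S8, S21}
  layer 3: {S18, S20, S28}
  layer 4: {S2, S3, S11}
  layer 5: {S15}
  layer 6: {S5, S6}
  layer 7: {S29}
  layer 8: {S12, S16}
  layer 9: {S30}
Reachable set: {S0, S2, S3, S5, S6, S7, S8, S9, S11, S12, S15, S16, S18, S20, S21, S24, S26, S28, S29, S30}
Count = 20

20


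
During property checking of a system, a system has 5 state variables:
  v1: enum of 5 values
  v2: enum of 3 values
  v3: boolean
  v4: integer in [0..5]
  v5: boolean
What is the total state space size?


State space = product of domain sizes of all variables.
Domain sizes:
  v1 (enum of 5 values): 5
  v2 (enum of 3 values): 3
  v3 (boolean): 2
  v4 (integer in [0..5]): 6
  v5 (boolean): 2
Product = 5 * 3 * 2 * 6 * 2 = 360

360


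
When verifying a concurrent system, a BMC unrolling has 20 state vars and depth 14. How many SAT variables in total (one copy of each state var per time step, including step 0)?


BMC unrolls to depth k, creating one copy of each state var for steps 0..k.
Step count = 14 + 1 = 15 (steps 0 through 14)
Vars per step = 20
Total = 20 * 15 = 300

300


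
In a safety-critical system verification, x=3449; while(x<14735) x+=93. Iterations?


Step 1: x goes from 3449 toward 14735 by 93; the body runs while x<14735, so iterations = ceil((bound-start)/step)
Step 2: Distance=11286
Step 3: ceil(11286/93)=122

122


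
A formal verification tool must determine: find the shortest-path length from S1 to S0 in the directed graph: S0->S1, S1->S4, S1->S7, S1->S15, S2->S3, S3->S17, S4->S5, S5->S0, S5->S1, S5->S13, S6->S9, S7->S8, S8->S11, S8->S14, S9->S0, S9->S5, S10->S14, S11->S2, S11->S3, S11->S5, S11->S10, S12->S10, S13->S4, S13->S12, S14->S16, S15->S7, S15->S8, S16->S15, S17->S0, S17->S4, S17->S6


BFS layer-by-layer from S1:
  dist 0: {S1}
  dist 1: {S4, S7, S15}
  dist 2: {S5, S8}
  dist 3: {S0, S11, S13, S14}
  -> S0 reached at distance 3
Shortest path length = 3

3


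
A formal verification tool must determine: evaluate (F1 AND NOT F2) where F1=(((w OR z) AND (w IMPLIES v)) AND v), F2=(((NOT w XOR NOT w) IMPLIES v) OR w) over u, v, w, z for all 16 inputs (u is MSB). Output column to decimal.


F1 = (((w OR z) AND (w IMPLIES v)) AND v)
F2 = (((NOT w XOR NOT w) IMPLIES v) OR w)
Counterexample to F1=>F2 is where F1=1 and F2=0.
Evaluate each row (bits = u,v,w,z, MSB first):
  row 0 [0000]: F1=0 F2=1 -> F1&~F2 -> 0
  row 1 [0001]: F1=0 F2=1 -> F1&~F2 -> 0
  row 2 [0010]: F1=0 F2=1 -> F1&~F2 -> 0
  row 3 [0011]: F1=0 F2=1 -> F1&~F2 -> 0
  row 4 [0100]: F1=0 F2=1 -> F1&~F2 -> 0
  row 5 [0101]: F1=1 F2=1 -> F1&~F2 -> 0
  row 6 [0110]: F1=1 F2=1 -> F1&~F2 -> 0
  row 7 [0111]: F1=1 F2=1 -> F1&~F2 -> 0
  row 8 [1000]: F1=0 F2=1 -> F1&~F2 -> 0
  row 9 [1001]: F1=0 F2=1 -> F1&~F2 -> 0
  row 10 [1010]: F1=0 F2=1 -> F1&~F2 -> 0
  row 11 [1011]: F1=0 F2=1 -> F1&~F2 -> 0
  row 12 [1100]: F1=0 F2=1 -> F1&~F2 -> 0
  row 13 [1101]: F1=1 F2=1 -> F1&~F2 -> 0
  row 14 [1110]: F1=1 F2=1 -> F1&~F2 -> 0
  row 15 [1111]: F1=1 F2=1 -> F1&~F2 -> 0
Full result column, 4 rows per line (u,v fixed per line; w,z runs 00..11 left to right):
  rows 0-3 [u,v=00]: 0000  = hex 0
  rows 4-7 [u,v=01]: 0000  = hex 0
  rows 8-11 [u,v=10]: 0000  = hex 0
  rows 12-15 [u,v=11]: 0000  = hex 0
Counterexample vector (row 0 .. row 15) = 0000000000000000
Output column grouped in 4s = 0000 0000 0000 0000 = 0x0000
Convert to decimal digit by digit (value = value*16 + digit):
  0 -> 0
  0*16 + 0 = 0
  0*16 + 0 = 0
  0*16 + 0 = 0
Decimal = 0

0


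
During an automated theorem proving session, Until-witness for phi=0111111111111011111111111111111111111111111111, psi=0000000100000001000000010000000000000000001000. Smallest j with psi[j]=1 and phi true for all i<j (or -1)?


(phi U psi) at 0: need smallest j with psi[j]=1 and phi[i]=1 for all i in [0,j).
Scan from step 0:
  step 0: phi=0 -> phi-prefix broken from here
  step 7: psi=1 but phi already failed -> not a witness
  step 15: psi=1 but phi already failed -> not a witness
  step 23: psi=1 but phi already failed -> not a witness
  step 42: psi=1 but phi already failed -> not a witness
  end of trace: no witness -> -1
Witness step = -1

-1


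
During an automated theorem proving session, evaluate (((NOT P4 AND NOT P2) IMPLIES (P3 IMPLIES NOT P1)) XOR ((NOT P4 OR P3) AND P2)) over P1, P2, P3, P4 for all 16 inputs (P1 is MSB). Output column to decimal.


Formula: (((NOT P4 AND NOT P2) IMPLIES (P3 IMPLIES NOT P1)) XOR ((NOT P4 OR P3) AND P2)) over P1, P2, P3, P4 (16 rows)
Evaluate each row (bits = P1,P2,P3,P4, MSB first):
  row 0 [0000]: (((NOT 0 AND NOT 0) IMPLIES (0 IMPLIES NOT 0)) XOR ((NOT 0 OR 0) AND 0)) -> 1
  row 1 [0001]: (((NOT 1 AND NOT 0) IMPLIES (0 IMPLIES NOT 0)) XOR ((NOT 1 OR 0) AND 0)) -> 1
  row 2 [0010]: (((NOT 0 AND NOT 0) IMPLIES (1 IMPLIES NOT 0)) XOR ((NOT 0 OR 1) AND 0)) -> 1
  row 3 [0011]: (((NOT 1 AND NOT 0) IMPLIES (1 IMPLIES NOT 0)) XOR ((NOT 1 OR 1) AND 0)) -> 1
  row 4 [0100]: (((NOT 0 AND NOT 1) IMPLIES (0 IMPLIES NOT 0)) XOR ((NOT 0 OR 0) AND 1)) -> 0
  row 5 [0101]: (((NOT 1 AND NOT 1) IMPLIES (0 IMPLIES NOT 0)) XOR ((NOT 1 OR 0) AND 1)) -> 1
  row 6 [0110]: (((NOT 0 AND NOT 1) IMPLIES (1 IMPLIES NOT 0)) XOR ((NOT 0 OR 1) AND 1)) -> 0
  row 7 [0111]: (((NOT 1 AND NOT 1) IMPLIES (1 IMPLIES NOT 0)) XOR ((NOT 1 OR 1) AND 1)) -> 0
  row 8 [1000]: (((NOT 0 AND NOT 0) IMPLIES (0 IMPLIES NOT 1)) XOR ((NOT 0 OR 0) AND 0)) -> 1
  row 9 [1001]: (((NOT 1 AND NOT 0) IMPLIES (0 IMPLIES NOT 1)) XOR ((NOT 1 OR 0) AND 0)) -> 1
  row 10 [1010]: (((NOT 0 AND NOT 0) IMPLIES (1 IMPLIES NOT 1)) XOR ((NOT 0 OR 1) AND 0)) -> 0
  row 11 [1011]: (((NOT 1 AND NOT 0) IMPLIES (1 IMPLIES NOT 1)) XOR ((NOT 1 OR 1) AND 0)) -> 1
  row 12 [1100]: (((NOT 0 AND NOT 1) IMPLIES (0 IMPLIES NOT 1)) XOR ((NOT 0 OR 0) AND 1)) -> 0
  row 13 [1101]: (((NOT 1 AND NOT 1) IMPLIES (0 IMPLIES NOT 1)) XOR ((NOT 1 OR 0) AND 1)) -> 1
  row 14 [1110]: (((NOT 0 AND NOT 1) IMPLIES (1 IMPLIES NOT 1)) XOR ((NOT 0 OR 1) AND 1)) -> 0
  row 15 [1111]: (((NOT 1 AND NOT 1) IMPLIES (1 IMPLIES NOT 1)) XOR ((NOT 1 OR 1) AND 1)) -> 0
Full result column, 4 rows per line (P1,P2 fixed per line; P3,P4 runs 00..11 left to right):
  rows 0-3 [P1,P2=00]: 1111  = hex F
  rows 4-7 [P1,P2=01]: 0100  = hex 4
  rows 8-11 [P1,P2=10]: 1101  = hex D
  rows 12-15 [P1,P2=11]: 0100  = hex 4
Output column (row 0 .. row 15) = 1111010011010100
Output column grouped in 4s = 1111 0100 1101 0100 = 0xF4D4
Convert to decimal digit by digit (value = value*16 + digit):
  F -> 15
  15*16 + 4 = 244
  244*16 + 13 (D) = 3917
  3917*16 + 4 = 62676
Decimal = 62676

62676


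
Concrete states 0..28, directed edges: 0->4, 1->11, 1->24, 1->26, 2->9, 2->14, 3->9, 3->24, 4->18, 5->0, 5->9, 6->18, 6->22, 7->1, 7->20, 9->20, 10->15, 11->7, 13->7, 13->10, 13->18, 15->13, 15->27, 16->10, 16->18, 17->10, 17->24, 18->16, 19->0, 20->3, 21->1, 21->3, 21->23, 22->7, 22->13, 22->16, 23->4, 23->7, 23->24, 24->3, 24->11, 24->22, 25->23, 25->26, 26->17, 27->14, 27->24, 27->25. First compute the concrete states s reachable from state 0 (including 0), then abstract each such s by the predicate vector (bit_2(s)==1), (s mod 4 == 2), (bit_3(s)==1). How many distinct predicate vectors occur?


BFS from 0:
Concrete reachable: {0, 1, 3, 4, 7, 9, 10, 11, 13, 14, 15, 16, 17, 18, 20, 22, 23, 24, 25, 26, 27}
Abstract via predicates (bit_2(s)==1), (s mod 4 == 2), (bit_3(s)==1):
  (0,0,0) <- {0, 1, 3, 16, 17}
  (0,0,1) <- {9, 11, 24, 25, 27}
  (0,1,0) <- {18}
  (0,1,1) <- {10, 26}
  (1,0,0) <- {4, 7, 20, 23}
  (1,0,1) <- {13, 15}
  (1,1,0) <- {22}
  (1,1,1) <- {14}
Distinct abstract states = 8

8


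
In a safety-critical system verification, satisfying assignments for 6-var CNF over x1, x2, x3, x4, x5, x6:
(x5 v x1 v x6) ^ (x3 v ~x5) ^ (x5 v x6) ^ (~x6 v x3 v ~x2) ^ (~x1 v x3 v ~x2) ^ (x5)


CNF with 6 clauses over 6 vars (64 assignments).
An assignment satisfies CNF iff every clause has >=1 true literal.
Check each row (bits = x1,x2,x3,x4,x5,x6; clause T/F shown):
  row 0 [000000]: clauses=FTFTTF -> 0
  row 1 [000001]: clauses=TTTTTF -> 0
  row 2 [000010]: clauses=TFTTTT -> 0
  row 3 [000011]: clauses=TFTTTT -> 0
  row 4 [000100]: clauses=FTFTTF -> 0
  (every remaining row is evaluated the same way; all 64 results are listed next)
Full result column, 8 rows per line (x1,x2,x3 fixed per line; x4,x5,x6 runs 000..111 left to right):
  rows 0-7 [x1,x2,x3=000]: 00000000  (ones: 0)
  rows 8-15 [x1,x2,x3=001]: 00110011  (ones: 4)
  rows 16-23 [x1,x2,x3=010]: 00000000  (ones: 0)
  rows 24-31 [x1,x2,x3=011]: 00110011  (ones: 4)
  rows 32-39 [x1,x2,x3=100]: 00000000  (ones: 0)
  rows 40-47 [x1,x2,x3=101]: 00110011  (ones: 4)
  rows 48-55 [x1,x2,x3=110]: 00000000  (ones: 0)
  rows 56-63 [x1,x2,x3=111]: 00110011  (ones: 4)
Satisfying assignments = 0+4+0+4+0+4+0+4 = 16

16


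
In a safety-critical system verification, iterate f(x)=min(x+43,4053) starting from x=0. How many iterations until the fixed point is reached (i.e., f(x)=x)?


Step 1: x=0, cap=4053, increment=43
Step 2: x grows by 43 each step until capped at 4053; fixed point is x=4053
Step 3: iterations = ceil(4053/43) = 95

95


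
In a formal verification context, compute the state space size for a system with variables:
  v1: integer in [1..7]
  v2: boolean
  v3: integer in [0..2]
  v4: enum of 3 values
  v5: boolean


State space = product of domain sizes of all variables.
Domain sizes:
  v1 (integer in [1..7]): 7
  v2 (boolean): 2
  v3 (integer in [0..2]): 3
  v4 (enum of 3 values): 3
  v5 (boolean): 2
Product = 7 * 2 * 3 * 3 * 2 = 252

252


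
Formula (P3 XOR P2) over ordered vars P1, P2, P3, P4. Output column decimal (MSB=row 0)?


Formula: (P3 XOR P2) over P1, P2, P3, P4 (16 rows)
Evaluate each row (bits = P1,P2,P3,P4, MSB first):
  row 0 [0000]: (0 XOR 0) -> 0
  row 1 [0001]: (0 XOR 0) -> 0
  row 2 [0010]: (1 XOR 0) -> 1
  row 3 [0011]: (1 XOR 0) -> 1
  row 4 [0100]: (0 XOR 1) -> 1
  row 5 [0101]: (0 XOR 1) -> 1
  row 6 [0110]: (1 XOR 1) -> 0
  row 7 [0111]: (1 XOR 1) -> 0
  row 8 [1000]: (0 XOR 0) -> 0
  row 9 [1001]: (0 XOR 0) -> 0
  row 10 [1010]: (1 XOR 0) -> 1
  row 11 [1011]: (1 XOR 0) -> 1
  row 12 [1100]: (0 XOR 1) -> 1
  row 13 [1101]: (0 XOR 1) -> 1
  row 14 [1110]: (1 XOR 1) -> 0
  row 15 [1111]: (1 XOR 1) -> 0
Full result column, 4 rows per line (P1,P2 fixed per line; P3,P4 runs 00..11 left to right):
  rows 0-3 [P1,P2=00]: 0011  = hex 3
  rows 4-7 [P1,P2=01]: 1100  = hex C
  rows 8-11 [P1,P2=10]: 0011  = hex 3
  rows 12-15 [P1,P2=11]: 1100  = hex C
Output column (row 0 .. row 15) = 0011110000111100
Output column grouped in 4s = 0011 1100 0011 1100 = 0x3C3C
Convert to decimal digit by digit (value = value*16 + digit):
  3 -> 3
  3*16 + 12 (C) = 60
  60*16 + 3 = 963
  963*16 + 12 (C) = 15420
Decimal = 15420

15420


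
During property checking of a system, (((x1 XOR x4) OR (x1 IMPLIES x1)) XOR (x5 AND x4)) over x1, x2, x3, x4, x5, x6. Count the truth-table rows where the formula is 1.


Formula: (((x1 XOR x4) OR (x1 IMPLIES x1)) XOR (x5 AND x4)) over 6 vars (64 rows)
Evaluate each row (x1, x2, x3, x4, x5, x6 as bits, MSB first):
  row 0 [000000]: (((0 XOR 0) OR (0 IMPLIES 0)) XOR (0 AND 0)) -> 1
  row 1 [000001]: (((0 XOR 0) OR (0 IMPLIES 0)) XOR (0 AND 0)) -> 1
  row 2 [000010]: (((0 XOR 0) OR (0 IMPLIES 0)) XOR (1 AND 0)) -> 1
  row 3 [000011]: (((0 XOR 0) OR (0 IMPLIES 0)) XOR (1 AND 0)) -> 1
  row 4 [000100]: (((0 XOR 1) OR (0 IMPLIES 0)) XOR (0 AND 1)) -> 1
  (every remaining row is evaluated the same way; all 64 results are listed next)
Full result column, 8 rows per line (x1,x2,x3 fixed per line; x4,x5,x6 runs 000..111 left to right):
  rows 0-7 [x1,x2,x3=000]: 11111100  (ones: 6)
  rows 8-15 [x1,x2,x3=001]: 11111100  (ones: 6)
  rows 16-23 [x1,x2,x3=010]: 11111100  (ones: 6)
  rows 24-31 [x1,x2,x3=011]: 11111100  (ones: 6)
  rows 32-39 [x1,x2,x3=100]: 11111100  (ones: 6)
  rows 40-47 [x1,x2,x3=101]: 11111100  (ones: 6)
  rows 48-55 [x1,x2,x3=110]: 11111100  (ones: 6)
  rows 56-63 [x1,x2,x3=111]: 11111100  (ones: 6)
Count of 1-rows = 6+6+6+6+6+6+6+6 = 48

48


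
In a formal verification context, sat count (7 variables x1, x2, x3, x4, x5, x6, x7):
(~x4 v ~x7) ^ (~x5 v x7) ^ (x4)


CNF with 3 clauses over 7 vars (128 assignments).
An assignment satisfies CNF iff every clause has >=1 true literal.
Check each row (bits = x1,x2,x3,x4,x5,x6,x7; clause T/F shown):
  row 0 [0000000]: clauses=TTF -> 0
  row 1 [0000001]: clauses=TTF -> 0
  row 2 [0000010]: clauses=TTF -> 0
  row 3 [0000011]: clauses=TTF -> 0
  row 4 [0000100]: clauses=TFF -> 0
  (every remaining row is evaluated the same way; all 128 results are listed next)
Full result column, 8 rows per line (x1,x2,x3,x4 fixed per line; x5,x6,x7 runs 000..111 left to right):
  rows 0-7 [x1,x2,x3,x4=0000]: 00000000  (ones: 0)
  rows 8-15 [x1,x2,x3,x4=0001]: 10100000  (ones: 2)
  rows 16-23 [x1,x2,x3,x4=0010]: 00000000  (ones: 0)
  rows 24-31 [x1,x2,x3,x4=0011]: 10100000  (ones: 2)
  rows 32-39 [x1,x2,x3,x4=0100]: 00000000  (ones: 0)
  rows 40-47 [x1,x2,x3,x4=0101]: 10100000  (ones: 2)
  rows 48-55 [x1,x2,x3,x4=0110]: 00000000  (ones: 0)
  rows 56-63 [x1,x2,x3,x4=0111]: 10100000  (ones: 2)
  rows 64-71 [x1,x2,x3,x4=1000]: 00000000  (ones: 0)
  rows 72-79 [x1,x2,x3,x4=1001]: 10100000  (ones: 2)
  rows 80-87 [x1,x2,x3,x4=1010]: 00000000  (ones: 0)
  rows 88-95 [x1,x2,x3,x4=1011]: 10100000  (ones: 2)
  rows 96-103 [x1,x2,x3,x4=1100]: 00000000  (ones: 0)
  rows 104-111 [x1,x2,x3,x4=1101]: 10100000  (ones: 2)
  rows 112-119 [x1,x2,x3,x4=1110]: 00000000  (ones: 0)
  rows 120-127 [x1,x2,x3,x4=1111]: 10100000  (ones: 2)
Satisfying assignments = 0+2+0+2+0+2+0+2+0+2+0+2+0+2+0+2 = 16

16


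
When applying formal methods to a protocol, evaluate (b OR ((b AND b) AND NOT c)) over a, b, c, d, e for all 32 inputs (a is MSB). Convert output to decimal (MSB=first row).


Formula: (b OR ((b AND b) AND NOT c)) over a, b, c, d, e (32 rows)
Evaluate each row (bits = a,b,c,d,e, MSB first):
  row 0 [00000]: (0 OR ((0 AND 0) AND NOT 0)) -> 0
  row 1 [00001]: (0 OR ((0 AND 0) AND NOT 0)) -> 0
  row 2 [00010]: (0 OR ((0 AND 0) AND NOT 0)) -> 0
  row 3 [00011]: (0 OR ((0 AND 0) AND NOT 0)) -> 0
  row 4 [00100]: (0 OR ((0 AND 0) AND NOT 1)) -> 0
  row 5 [00101]: (0 OR ((0 AND 0) AND NOT 1)) -> 0
  row 6 [00110]: (0 OR ((0 AND 0) AND NOT 1)) -> 0
  row 7 [00111]: (0 OR ((0 AND 0) AND NOT 1)) -> 0
  row 8 [01000]: (1 OR ((1 AND 1) AND NOT 0)) -> 1
  row 9 [01001]: (1 OR ((1 AND 1) AND NOT 0)) -> 1
  row 10 [01010]: (1 OR ((1 AND 1) AND NOT 0)) -> 1
  row 11 [01011]: (1 OR ((1 AND 1) AND NOT 0)) -> 1
  row 12 [01100]: (1 OR ((1 AND 1) AND NOT 1)) -> 1
  row 13 [01101]: (1 OR ((1 AND 1) AND NOT 1)) -> 1
  row 14 [01110]: (1 OR ((1 AND 1) AND NOT 1)) -> 1
  row 15 [01111]: (1 OR ((1 AND 1) AND NOT 1)) -> 1
  row 16 [10000]: (0 OR ((0 AND 0) AND NOT 0)) -> 0
  row 17 [10001]: (0 OR ((0 AND 0) AND NOT 0)) -> 0
  row 18 [10010]: (0 OR ((0 AND 0) AND NOT 0)) -> 0
  row 19 [10011]: (0 OR ((0 AND 0) AND NOT 0)) -> 0
  row 20 [10100]: (0 OR ((0 AND 0) AND NOT 1)) -> 0
  row 21 [10101]: (0 OR ((0 AND 0) AND NOT 1)) -> 0
  row 22 [10110]: (0 OR ((0 AND 0) AND NOT 1)) -> 0
  row 23 [10111]: (0 OR ((0 AND 0) AND NOT 1)) -> 0
  row 24 [11000]: (1 OR ((1 AND 1) AND NOT 0)) -> 1
  row 25 [11001]: (1 OR ((1 AND 1) AND NOT 0)) -> 1
  row 26 [11010]: (1 OR ((1 AND 1) AND NOT 0)) -> 1
  row 27 [11011]: (1 OR ((1 AND 1) AND NOT 0)) -> 1
  row 28 [11100]: (1 OR ((1 AND 1) AND NOT 1)) -> 1
  row 29 [11101]: (1 OR ((1 AND 1) AND NOT 1)) -> 1
  row 30 [11110]: (1 OR ((1 AND 1) AND NOT 1)) -> 1
  row 31 [11111]: (1 OR ((1 AND 1) AND NOT 1)) -> 1
Full result column, 4 rows per line (a,b,c fixed per line; d,e runs 00..11 left to right):
  rows 0-3 [a,b,c=000]: 0000  = hex 0
  rows 4-7 [a,b,c=001]: 0000  = hex 0
  rows 8-11 [a,b,c=010]: 1111  = hex F
  rows 12-15 [a,b,c=011]: 1111  = hex F
  rows 16-19 [a,b,c=100]: 0000  = hex 0
  rows 20-23 [a,b,c=101]: 0000  = hex 0
  rows 24-27 [a,b,c=110]: 1111  = hex F
  rows 28-31 [a,b,c=111]: 1111  = hex F
Output column (row 0 .. row 31) = 00000000111111110000000011111111
Output column grouped in 4s = 0000 0000 1111 1111 0000 0000 1111 1111 = 0x00FF00FF
Convert to decimal digit by digit (value = value*16 + digit):
  0 -> 0
  0*16 + 0 = 0
  0*16 + 15 (F) = 15
  15*16 + 15 (F) = 255
  255*16 + 0 = 4080
  4080*16 + 0 = 65280
  65280*16 + 15 (F) = 1044495
  1044495*16 + 15 (F) = 16711935
Decimal = 16711935

16711935


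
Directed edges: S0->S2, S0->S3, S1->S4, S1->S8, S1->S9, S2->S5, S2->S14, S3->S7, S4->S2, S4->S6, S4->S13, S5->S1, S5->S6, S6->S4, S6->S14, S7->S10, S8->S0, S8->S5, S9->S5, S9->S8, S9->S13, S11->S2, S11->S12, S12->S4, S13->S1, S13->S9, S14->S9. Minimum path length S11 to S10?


BFS layer-by-layer from S11:
  dist 0: {S11}
  dist 1: {S2, S12}
  dist 2: {S4, S5, S14}
  dist 3: {S1, S6, S9, S13}
  dist 4: {S8}
  dist 5: {S0}
  dist 6: {S3}
  dist 7: {S7}
  dist 8: {S10}
  -> S10 reached at distance 8
Shortest path length = 8

8


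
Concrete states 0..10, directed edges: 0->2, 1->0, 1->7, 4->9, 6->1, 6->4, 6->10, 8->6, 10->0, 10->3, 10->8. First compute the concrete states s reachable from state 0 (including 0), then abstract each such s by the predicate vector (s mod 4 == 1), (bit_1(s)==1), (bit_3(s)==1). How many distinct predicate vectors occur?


BFS from 0:
Concrete reachable: {0, 2}
Abstract via predicates (s mod 4 == 1), (bit_1(s)==1), (bit_3(s)==1):
  (0,0,0) <- {0}
  (0,1,0) <- {2}
Distinct abstract states = 2

2


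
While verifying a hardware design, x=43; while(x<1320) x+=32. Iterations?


Step 1: x goes from 43 toward 1320 by 32; the body runs while x<1320, so iterations = ceil((bound-start)/step)
Step 2: Distance=1277
Step 3: ceil(1277/32)=40

40


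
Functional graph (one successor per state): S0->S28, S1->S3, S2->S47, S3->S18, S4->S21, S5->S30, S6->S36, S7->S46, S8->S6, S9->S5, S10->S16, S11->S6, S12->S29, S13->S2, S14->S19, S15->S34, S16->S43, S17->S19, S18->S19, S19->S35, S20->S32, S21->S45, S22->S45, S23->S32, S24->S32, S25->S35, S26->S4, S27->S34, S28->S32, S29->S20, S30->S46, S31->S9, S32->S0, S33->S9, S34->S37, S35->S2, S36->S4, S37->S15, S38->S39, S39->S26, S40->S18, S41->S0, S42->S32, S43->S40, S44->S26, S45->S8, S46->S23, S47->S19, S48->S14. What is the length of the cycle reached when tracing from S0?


Trace from S0 until a state repeats:
  S0 -> S28 -> S32 -> S0
S0 first seen at step 0, revisited at step 3.
Cycle length = 3 - 0 = 3

3


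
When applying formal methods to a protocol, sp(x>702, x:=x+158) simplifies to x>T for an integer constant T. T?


Formula: sp(P, x:=E) = exists old_x. (x = E[old_x/x]) AND P[old_x/x] (old_x is the value of x before the assignment; eliminate old_x by solving x = E[old_x/x] for old_x)
Step 1: Precondition P: x>702, i.e. old_x > 702
Step 2: Assignment gives x = old_x + 158, so old_x = x - 158
Step 3: Substitute into P: x - 158 > 702
Step 4: Simplify: x > 702+158 = 860

860


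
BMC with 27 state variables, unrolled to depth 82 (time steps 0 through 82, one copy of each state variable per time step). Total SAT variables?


BMC unrolls to depth k, creating one copy of each state var for steps 0..k.
Step count = 82 + 1 = 83 (steps 0 through 82)
Vars per step = 27
Total = 27 * 83 = 2241

2241


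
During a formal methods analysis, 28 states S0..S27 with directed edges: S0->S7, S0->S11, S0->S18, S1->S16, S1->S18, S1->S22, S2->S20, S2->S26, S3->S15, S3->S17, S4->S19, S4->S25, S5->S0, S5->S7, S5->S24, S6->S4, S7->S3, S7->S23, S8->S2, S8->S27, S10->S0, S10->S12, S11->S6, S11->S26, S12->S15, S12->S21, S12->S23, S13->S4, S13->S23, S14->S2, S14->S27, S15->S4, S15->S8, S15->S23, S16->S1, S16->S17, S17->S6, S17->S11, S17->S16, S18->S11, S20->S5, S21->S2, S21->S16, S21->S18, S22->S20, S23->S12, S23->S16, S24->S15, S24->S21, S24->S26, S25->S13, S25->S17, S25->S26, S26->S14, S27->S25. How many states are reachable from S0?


BFS from S0:
  layer 0: {S0}
  layer 1: {S7, S11, S18}
  layer 2: {S3, S6, S23, S26}
  layer 3: {S4, S12, S14, S15, S16, S17}
  layer 4: {S1, S2, S8, S19, S21, S25, S27}
  layer 5: {S13, S20, S22}
  layer 6: {S5}
  layer 7: {S24}
Reachable set: {S0, S1, S2, S3, S4, S5, S6, S7, S8, S11, S12, S13, S14, S15, S16, S17, S18, S19, S20, S21, S22, S23, S24, S25, S26, S27}
Count = 26

26


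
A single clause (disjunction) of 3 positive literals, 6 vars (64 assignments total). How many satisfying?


Step 1: Total=2^6=64
Step 2: Unsat when all 3 false: 2^3=8
Step 3: Sat=64-8=56

56


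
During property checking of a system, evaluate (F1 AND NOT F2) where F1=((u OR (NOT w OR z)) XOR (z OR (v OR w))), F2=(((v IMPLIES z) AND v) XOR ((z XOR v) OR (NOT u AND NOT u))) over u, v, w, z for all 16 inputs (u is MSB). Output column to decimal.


F1 = ((u OR (NOT w OR z)) XOR (z OR (v OR w)))
F2 = (((v IMPLIES z) AND v) XOR ((z XOR v) OR (NOT u AND NOT u)))
Counterexample to F1=>F2 is where F1=1 and F2=0.
Evaluate each row (bits = u,v,w,z, MSB first):
  row 0 [0000]: F1=1 F2=1 -> F1&~F2 -> 0
  row 1 [0001]: F1=0 F2=1 -> F1&~F2 -> 0
  row 2 [0010]: F1=1 F2=1 -> F1&~F2 -> 0
  row 3 [0011]: F1=0 F2=1 -> F1&~F2 -> 0
  row 4 [0100]: F1=0 F2=1 -> F1&~F2 -> 0
  row 5 [0101]: F1=0 F2=0 -> F1&~F2 -> 0
  row 6 [0110]: F1=1 F2=1 -> F1&~F2 -> 0
  row 7 [0111]: F1=0 F2=0 -> F1&~F2 -> 0
  row 8 [1000]: F1=1 F2=0 -> F1&~F2 -> 1
  row 9 [1001]: F1=0 F2=1 -> F1&~F2 -> 0
  row 10 [1010]: F1=0 F2=0 -> F1&~F2 -> 0
  row 11 [1011]: F1=0 F2=1 -> F1&~F2 -> 0
  row 12 [1100]: F1=0 F2=1 -> F1&~F2 -> 0
  row 13 [1101]: F1=0 F2=1 -> F1&~F2 -> 0
  row 14 [1110]: F1=0 F2=1 -> F1&~F2 -> 0
  row 15 [1111]: F1=0 F2=1 -> F1&~F2 -> 0
Full result column, 4 rows per line (u,v fixed per line; w,z runs 00..11 left to right):
  rows 0-3 [u,v=00]: 0000  = hex 0
  rows 4-7 [u,v=01]: 0000  = hex 0
  rows 8-11 [u,v=10]: 1000  = hex 8
  rows 12-15 [u,v=11]: 0000  = hex 0
Counterexample vector (row 0 .. row 15) = 0000000010000000
Output column grouped in 4s = 0000 0000 1000 0000 = 0x0080
Convert to decimal digit by digit (value = value*16 + digit):
  0 -> 0
  0*16 + 0 = 0
  0*16 + 8 = 8
  8*16 + 0 = 128
Decimal = 128

128


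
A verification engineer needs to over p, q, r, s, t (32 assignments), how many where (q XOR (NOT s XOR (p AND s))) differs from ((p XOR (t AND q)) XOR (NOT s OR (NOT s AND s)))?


F1 = (q XOR (NOT s XOR (p AND s)))
F2 = ((p XOR (t AND q)) XOR (NOT s OR (NOT s AND s)))
Evaluate both on each of 32 rows (bits = p,q,r,s,t):
  row 0 [00000]: F1=1 F2=1 -> 0
  row 1 [00001]: F1=1 F2=1 -> 0
  row 2 [00010]: F1=0 F2=0 -> 0
  row 3 [00011]: F1=0 F2=0 -> 0
  row 4 [00100]: F1=1 F2=1 -> 0
  row 5 [00101]: F1=1 F2=1 -> 0
  row 6 [00110]: F1=0 F2=0 -> 0
  row 7 [00111]: F1=0 F2=0 -> 0
  row 8 [01000]: F1=0 F2=1 (differ) -> 1
  row 9 [01001]: F1=0 F2=0 -> 0
  row 10 [01010]: F1=1 F2=0 (differ) -> 1
  row 11 [01011]: F1=1 F2=1 -> 0
  row 12 [01100]: F1=0 F2=1 (differ) -> 1
  row 13 [01101]: F1=0 F2=0 -> 0
  row 14 [01110]: F1=1 F2=0 (differ) -> 1
  row 15 [01111]: F1=1 F2=1 -> 0
  row 16 [10000]: F1=1 F2=0 (differ) -> 1
  row 17 [10001]: F1=1 F2=0 (differ) -> 1
  row 18 [10010]: F1=1 F2=1 -> 0
  row 19 [10011]: F1=1 F2=1 -> 0
  row 20 [10100]: F1=1 F2=0 (differ) -> 1
  row 21 [10101]: F1=1 F2=0 (differ) -> 1
  row 22 [10110]: F1=1 F2=1 -> 0
  row 23 [10111]: F1=1 F2=1 -> 0
  row 24 [11000]: F1=0 F2=0 -> 0
  row 25 [11001]: F1=0 F2=1 (differ) -> 1
  row 26 [11010]: F1=0 F2=1 (differ) -> 1
  row 27 [11011]: F1=0 F2=0 -> 0
  row 28 [11100]: F1=0 F2=0 -> 0
  row 29 [11101]: F1=0 F2=1 (differ) -> 1
  row 30 [11110]: F1=0 F2=1 (differ) -> 1
  row 31 [11111]: F1=0 F2=0 -> 0
Full result column, 8 rows per line (p,q fixed per line; r,s,t runs 000..111 left to right):
  rows 0-7 [p,q=00]: 00000000  (ones: 0)
  rows 8-15 [p,q=01]: 10101010  (ones: 4)
  rows 16-23 [p,q=10]: 11001100  (ones: 4)
  rows 24-31 [p,q=11]: 01100110  (ones: 4)
Disagreements = 0+4+4+4 = 12

12


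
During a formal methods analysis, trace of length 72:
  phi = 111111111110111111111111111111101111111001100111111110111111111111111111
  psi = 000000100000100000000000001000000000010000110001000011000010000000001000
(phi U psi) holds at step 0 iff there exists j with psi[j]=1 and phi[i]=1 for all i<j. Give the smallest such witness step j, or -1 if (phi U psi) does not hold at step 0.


(phi U psi) at 0: need smallest j with psi[j]=1 and phi[i]=1 for all i in [0,j).
Scan from step 0:
  step 0: phi=1, psi=0 -> continue
  step 1: phi=1, psi=0 -> continue
  step 2: phi=1, psi=0 -> continue
  step 3: phi=1, psi=0 -> continue
  step 6: psi=1 and phi held for [0,6) -> witness found
Witness step = 6

6


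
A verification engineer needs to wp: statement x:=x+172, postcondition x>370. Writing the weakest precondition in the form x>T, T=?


Formula: wp(x:=E, P) = P[E/x] (substitute E for x in postcondition)
Step 1: Postcondition: x>370
Step 2: Substitute x+172 for x: x+172>370
Step 3: Solve for x: x > 370-172 = 198

198


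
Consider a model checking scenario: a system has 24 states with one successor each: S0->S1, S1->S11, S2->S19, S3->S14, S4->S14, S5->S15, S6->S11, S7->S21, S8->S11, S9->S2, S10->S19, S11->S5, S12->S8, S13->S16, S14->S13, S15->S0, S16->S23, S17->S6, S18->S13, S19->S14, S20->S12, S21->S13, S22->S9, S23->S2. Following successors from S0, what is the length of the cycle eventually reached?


Trace from S0 until a state repeats:
  S0 -> S1 -> S11 -> S5 -> S15 -> S0
S0 first seen at step 0, revisited at step 5.
Cycle length = 5 - 0 = 5

5


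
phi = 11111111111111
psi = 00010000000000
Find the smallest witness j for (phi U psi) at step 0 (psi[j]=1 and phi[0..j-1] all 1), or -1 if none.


(phi U psi) at 0: need smallest j with psi[j]=1 and phi[i]=1 for all i in [0,j).
Scan from step 0:
  step 0: phi=1, psi=0 -> continue
  step 1: phi=1, psi=0 -> continue
  step 2: phi=1, psi=0 -> continue
  step 3: psi=1 and phi held for [0,3) -> witness found
Witness step = 3

3


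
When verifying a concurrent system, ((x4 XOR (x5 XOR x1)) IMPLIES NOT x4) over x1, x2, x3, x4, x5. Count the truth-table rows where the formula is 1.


Formula: ((x4 XOR (x5 XOR x1)) IMPLIES NOT x4) over 5 vars (32 rows)
Evaluate each row (x1, x2, x3, x4, x5 as bits, MSB first):
  row 0 [00000]: ((0 XOR (0 XOR 0)) IMPLIES NOT 0) -> 1
  row 1 [00001]: ((0 XOR (1 XOR 0)) IMPLIES NOT 0) -> 1
  row 2 [00010]: ((1 XOR (0 XOR 0)) IMPLIES NOT 1) -> 0
  row 3 [00011]: ((1 XOR (1 XOR 0)) IMPLIES NOT 1) -> 1
  row 4 [00100]: ((0 XOR (0 XOR 0)) IMPLIES NOT 0) -> 1
  row 5 [00101]: ((0 XOR (1 XOR 0)) IMPLIES NOT 0) -> 1
  row 6 [00110]: ((1 XOR (0 XOR 0)) IMPLIES NOT 1) -> 0
  row 7 [00111]: ((1 XOR (1 XOR 0)) IMPLIES NOT 1) -> 1
  row 8 [01000]: ((0 XOR (0 XOR 0)) IMPLIES NOT 0) -> 1
  row 9 [01001]: ((0 XOR (1 XOR 0)) IMPLIES NOT 0) -> 1
  row 10 [01010]: ((1 XOR (0 XOR 0)) IMPLIES NOT 1) -> 0
  row 11 [01011]: ((1 XOR (1 XOR 0)) IMPLIES NOT 1) -> 1
  row 12 [01100]: ((0 XOR (0 XOR 0)) IMPLIES NOT 0) -> 1
  row 13 [01101]: ((0 XOR (1 XOR 0)) IMPLIES NOT 0) -> 1
  row 14 [01110]: ((1 XOR (0 XOR 0)) IMPLIES NOT 1) -> 0
  row 15 [01111]: ((1 XOR (1 XOR 0)) IMPLIES NOT 1) -> 1
  row 16 [10000]: ((0 XOR (0 XOR 1)) IMPLIES NOT 0) -> 1
  row 17 [10001]: ((0 XOR (1 XOR 1)) IMPLIES NOT 0) -> 1
  row 18 [10010]: ((1 XOR (0 XOR 1)) IMPLIES NOT 1) -> 1
  row 19 [10011]: ((1 XOR (1 XOR 1)) IMPLIES NOT 1) -> 0
  row 20 [10100]: ((0 XOR (0 XOR 1)) IMPLIES NOT 0) -> 1
  row 21 [10101]: ((0 XOR (1 XOR 1)) IMPLIES NOT 0) -> 1
  row 22 [10110]: ((1 XOR (0 XOR 1)) IMPLIES NOT 1) -> 1
  row 23 [10111]: ((1 XOR (1 XOR 1)) IMPLIES NOT 1) -> 0
  row 24 [11000]: ((0 XOR (0 XOR 1)) IMPLIES NOT 0) -> 1
  row 25 [11001]: ((0 XOR (1 XOR 1)) IMPLIES NOT 0) -> 1
  row 26 [11010]: ((1 XOR (0 XOR 1)) IMPLIES NOT 1) -> 1
  row 27 [11011]: ((1 XOR (1 XOR 1)) IMPLIES NOT 1) -> 0
  row 28 [11100]: ((0 XOR (0 XOR 1)) IMPLIES NOT 0) -> 1
  row 29 [11101]: ((0 XOR (1 XOR 1)) IMPLIES NOT 0) -> 1
  row 30 [11110]: ((1 XOR (0 XOR 1)) IMPLIES NOT 1) -> 1
  row 31 [11111]: ((1 XOR (1 XOR 1)) IMPLIES NOT 1) -> 0
Full result column, 8 rows per line (x1,x2 fixed per line; x3,x4,x5 runs 000..111 left to right):
  rows 0-7 [x1,x2=00]: 11011101  (ones: 6)
  rows 8-15 [x1,x2=01]: 11011101  (ones: 6)
  rows 16-23 [x1,x2=10]: 11101110  (ones: 6)
  rows 24-31 [x1,x2=11]: 11101110  (ones: 6)
Count of 1-rows = 6+6+6+6 = 24

24


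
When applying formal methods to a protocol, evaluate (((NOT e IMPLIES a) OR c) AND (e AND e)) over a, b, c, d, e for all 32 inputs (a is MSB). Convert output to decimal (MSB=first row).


Formula: (((NOT e IMPLIES a) OR c) AND (e AND e)) over a, b, c, d, e (32 rows)
Evaluate each row (bits = a,b,c,d,e, MSB first):
  row 0 [00000]: (((NOT 0 IMPLIES 0) OR 0) AND (0 AND 0)) -> 0
  row 1 [00001]: (((NOT 1 IMPLIES 0) OR 0) AND (1 AND 1)) -> 1
  row 2 [00010]: (((NOT 0 IMPLIES 0) OR 0) AND (0 AND 0)) -> 0
  row 3 [00011]: (((NOT 1 IMPLIES 0) OR 0) AND (1 AND 1)) -> 1
  row 4 [00100]: (((NOT 0 IMPLIES 0) OR 1) AND (0 AND 0)) -> 0
  row 5 [00101]: (((NOT 1 IMPLIES 0) OR 1) AND (1 AND 1)) -> 1
  row 6 [00110]: (((NOT 0 IMPLIES 0) OR 1) AND (0 AND 0)) -> 0
  row 7 [00111]: (((NOT 1 IMPLIES 0) OR 1) AND (1 AND 1)) -> 1
  row 8 [01000]: (((NOT 0 IMPLIES 0) OR 0) AND (0 AND 0)) -> 0
  row 9 [01001]: (((NOT 1 IMPLIES 0) OR 0) AND (1 AND 1)) -> 1
  row 10 [01010]: (((NOT 0 IMPLIES 0) OR 0) AND (0 AND 0)) -> 0
  row 11 [01011]: (((NOT 1 IMPLIES 0) OR 0) AND (1 AND 1)) -> 1
  row 12 [01100]: (((NOT 0 IMPLIES 0) OR 1) AND (0 AND 0)) -> 0
  row 13 [01101]: (((NOT 1 IMPLIES 0) OR 1) AND (1 AND 1)) -> 1
  row 14 [01110]: (((NOT 0 IMPLIES 0) OR 1) AND (0 AND 0)) -> 0
  row 15 [01111]: (((NOT 1 IMPLIES 0) OR 1) AND (1 AND 1)) -> 1
  row 16 [10000]: (((NOT 0 IMPLIES 1) OR 0) AND (0 AND 0)) -> 0
  row 17 [10001]: (((NOT 1 IMPLIES 1) OR 0) AND (1 AND 1)) -> 1
  row 18 [10010]: (((NOT 0 IMPLIES 1) OR 0) AND (0 AND 0)) -> 0
  row 19 [10011]: (((NOT 1 IMPLIES 1) OR 0) AND (1 AND 1)) -> 1
  row 20 [10100]: (((NOT 0 IMPLIES 1) OR 1) AND (0 AND 0)) -> 0
  row 21 [10101]: (((NOT 1 IMPLIES 1) OR 1) AND (1 AND 1)) -> 1
  row 22 [10110]: (((NOT 0 IMPLIES 1) OR 1) AND (0 AND 0)) -> 0
  row 23 [10111]: (((NOT 1 IMPLIES 1) OR 1) AND (1 AND 1)) -> 1
  row 24 [11000]: (((NOT 0 IMPLIES 1) OR 0) AND (0 AND 0)) -> 0
  row 25 [11001]: (((NOT 1 IMPLIES 1) OR 0) AND (1 AND 1)) -> 1
  row 26 [11010]: (((NOT 0 IMPLIES 1) OR 0) AND (0 AND 0)) -> 0
  row 27 [11011]: (((NOT 1 IMPLIES 1) OR 0) AND (1 AND 1)) -> 1
  row 28 [11100]: (((NOT 0 IMPLIES 1) OR 1) AND (0 AND 0)) -> 0
  row 29 [11101]: (((NOT 1 IMPLIES 1) OR 1) AND (1 AND 1)) -> 1
  row 30 [11110]: (((NOT 0 IMPLIES 1) OR 1) AND (0 AND 0)) -> 0
  row 31 [11111]: (((NOT 1 IMPLIES 1) OR 1) AND (1 AND 1)) -> 1
Full result column, 4 rows per line (a,b,c fixed per line; d,e runs 00..11 left to right):
  rows 0-3 [a,b,c=000]: 0101  = hex 5
  rows 4-7 [a,b,c=001]: 0101  = hex 5
  rows 8-11 [a,b,c=010]: 0101  = hex 5
  rows 12-15 [a,b,c=011]: 0101  = hex 5
  rows 16-19 [a,b,c=100]: 0101  = hex 5
  rows 20-23 [a,b,c=101]: 0101  = hex 5
  rows 24-27 [a,b,c=110]: 0101  = hex 5
  rows 28-31 [a,b,c=111]: 0101  = hex 5
Output column (row 0 .. row 31) = 01010101010101010101010101010101
Output column grouped in 4s = 0101 0101 0101 0101 0101 0101 0101 0101 = 0x55555555
Convert to decimal digit by digit (value = value*16 + digit):
  5 -> 5
  5*16 + 5 = 85
  85*16 + 5 = 1365
  1365*16 + 5 = 21845
  21845*16 + 5 = 349525
  349525*16 + 5 = 5592405
  5592405*16 + 5 = 89478485
  89478485*16 + 5 = 1431655765
Decimal = 1431655765

1431655765
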